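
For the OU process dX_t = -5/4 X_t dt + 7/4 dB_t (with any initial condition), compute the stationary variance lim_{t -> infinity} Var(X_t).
lim Var(X_t) = 49/40

The OU SDE dX = -theta X dt + sigma dB admits the integrating factor exp(theta t): d(exp(theta t) X_t) = sigma exp(theta t) dB_t. Integrating from 0 to t gives X_t = x_0 * exp(-theta t) + sigma * int_0^t exp(-theta (t-s)) dB_s for any initial x_0. The Itô integral has variance (by the Itô isometry) sigma^2 * int_0^t exp(-2 theta (t - s)) ds = sigma^2 * (1 - exp(-2 theta t)) / (2 theta), independent of x_0.
With theta = 5/4, sigma = 7/4:
  Var(X_t) = (7/4)^2 * (1 - exp(-2*5/4 t)) / (2 * 5/4) = 49/40 - 49*exp(-5*t/2)/40.
As t -> infinity, exp(-2*5/4 t) -> 0, so the stationary variance is sigma^2 / (2 theta) = 49/40.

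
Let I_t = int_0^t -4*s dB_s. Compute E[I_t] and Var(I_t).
E[I_t] = 0; Var(I_t) = 16*t^3/3

The Itô integral of a deterministic integrand f(s) has mean 0 because each increment f(s) * (B_{s+ds} - B_s) has mean 0. By the Itô isometry:
  Var( int_0^t f(s) dB_s ) = E[ (int_0^t f(s) dB_s)^2 ] = int_0^t f(s)^2 ds.
Here f(s) = -4*s, so f(s)^2 = 16*s^2. Integrate:
  int_0^t (16*s^2) ds = 16*t^3/3.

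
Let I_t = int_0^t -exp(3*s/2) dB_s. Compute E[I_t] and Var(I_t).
E[I_t] = 0; Var(I_t) = exp(3*t)/3 - 1/3

The Itô integral of a deterministic integrand f(s) has mean 0 because each increment f(s) * (B_{s+ds} - B_s) has mean 0. By the Itô isometry:
  Var( int_0^t f(s) dB_s ) = E[ (int_0^t f(s) dB_s)^2 ] = int_0^t f(s)^2 ds.
Here f(s) = -exp(3*s/2), so f(s)^2 = exp(3*s). Integrate:
  int_0^t (exp(3*s)) ds = exp(3*t)/3 - 1/3.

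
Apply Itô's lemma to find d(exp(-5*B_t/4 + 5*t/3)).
d(exp(-5*B_t/4 + 5*t/3)) = (235*exp(-5*B_t/4 + 5*t/3)/96) dt + (-5*exp(-5*B_t/4 + 5*t/3)/4) dB_t

Itô's formula for f(t, x): d f(t, B_t) = (f_t + (1/2) f_xx) dt + f_x dB_t. Compute partials of f(t, x) = exp(5*t/3 - 5*x/4):
  f_t(t,x)  = 5*exp(5*t/3 - 5*x/4)/3
  f_x(t,x)  = -5*exp(5*t/3 - 5*x/4)/4
  f_xx(t,x) = 25*exp(5*t/3 - 5*x/4)/16
Assemble drift = f_t + (1/2) f_xx = 235*exp(5*t/3 - 5*x/4)/96 and diffusion = f_x = -5*exp(5*t/3 - 5*x/4)/4. Substituting x = B_t:
  d(exp(-5*B_t/4 + 5*t/3)) = (235*exp(-5*B_t/4 + 5*t/3)/96) dt + (-5*exp(-5*B_t/4 + 5*t/3)/4) dB_t.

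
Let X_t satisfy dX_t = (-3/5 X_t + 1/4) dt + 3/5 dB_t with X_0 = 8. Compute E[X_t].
E[X_t] = 5/12 + 91*exp(-3*t/5)/12

Taking expectations and using E[dB_t] = 0, the mean m(t) = E[X_t] satisfies the ODE m'(t) = a m(t) + b with m(0) = x_0. With a = -3/5, b = 1/4, x_0 = 8, the solution is
  m(t) = x_0 * exp(a t) + (b/a) * (exp(a t) - 1)
       = 8 * exp((-3/5) t) + ((1/4)/(-3/5)) * (exp((-3/5) t) - 1)
       = 5/12 + 91*exp(-3*t/5)/12.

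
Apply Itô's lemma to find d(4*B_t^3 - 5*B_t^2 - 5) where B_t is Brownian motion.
d(4*B_t^3 - 5*B_t^2 - 5) = (12*B_t - 5) dt + (2*B_t*(6*B_t - 5)) dB_t

Itô's formula for f(B_t) gives d f(B_t) = f'(B_t) dB_t + (1/2) f''(B_t) dt. Compute derivatives of f(x) = 4*x^3 - 5*x^2 - 5:
  f'(x)  = 2*x*(6*x - 5)
  f''(x) = 24*x - 10
Substitute x = B_t and multiply the f'' term by 1/2:
  drift     = (1/2) * (24*x - 10) evaluated at B_t = 12*B_t - 5
  diffusion = (2*x*(6*x - 5)) evaluated at B_t = 2*B_t*(6*B_t - 5)
Therefore d(4*B_t^3 - 5*B_t^2 - 5) = (12*B_t - 5) dt + (2*B_t*(6*B_t - 5)) dB_t.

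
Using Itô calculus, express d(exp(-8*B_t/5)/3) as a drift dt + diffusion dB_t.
d(exp(-8*B_t/5)/3) = (32*exp(-8*B_t/5)/75) dt + (-8*exp(-8*B_t/5)/15) dB_t

Itô's formula for f(B_t) gives d f(B_t) = f'(B_t) dB_t + (1/2) f''(B_t) dt. Compute derivatives of f(x) = exp(-8*x/5)/3:
  f'(x)  = -8*exp(-8*x/5)/15
  f''(x) = 64*exp(-8*x/5)/75
Substitute x = B_t and multiply the f'' term by 1/2:
  drift     = (1/2) * (64*exp(-8*x/5)/75) evaluated at B_t = 32*exp(-8*B_t/5)/75
  diffusion = (-8*exp(-8*x/5)/15) evaluated at B_t = -8*exp(-8*B_t/5)/15
Therefore d(exp(-8*B_t/5)/3) = (32*exp(-8*B_t/5)/75) dt + (-8*exp(-8*B_t/5)/15) dB_t.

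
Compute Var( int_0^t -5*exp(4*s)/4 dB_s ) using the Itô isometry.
Var = 25*exp(8*t)/128 - 25/128

The Itô integral of a deterministic integrand f(s) has mean 0 because each increment f(s) * (B_{s+ds} - B_s) has mean 0. By the Itô isometry:
  Var( int_0^t f(s) dB_s ) = E[ (int_0^t f(s) dB_s)^2 ] = int_0^t f(s)^2 ds.
Here f(s) = -5*exp(4*s)/4, so f(s)^2 = 25*exp(8*s)/16. Integrate:
  int_0^t (25*exp(8*s)/16) ds = 25*exp(8*t)/128 - 25/128.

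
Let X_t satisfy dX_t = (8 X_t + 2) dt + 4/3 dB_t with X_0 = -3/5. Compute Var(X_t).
Var(X_t) = exp(16*t)/9 - 1/9

The variance V(t) = Var(X_t) satisfies V'(t) = 2 a V(t) + c^2 with V(0) = 0 (drift coefficient is linear in X, diffusion is constant). With a = 8, c = 4/3, the solution is
  V(t) = (c^2 / (2 a)) * (exp(2 a t) - 1)
       = ((4/3)^2 / (2*8)) * (exp(16 t) - 1)
       = exp(16*t)/9 - 1/9.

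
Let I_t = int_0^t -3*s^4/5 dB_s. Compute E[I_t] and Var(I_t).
E[I_t] = 0; Var(I_t) = t^9/25

The Itô integral of a deterministic integrand f(s) has mean 0 because each increment f(s) * (B_{s+ds} - B_s) has mean 0. By the Itô isometry:
  Var( int_0^t f(s) dB_s ) = E[ (int_0^t f(s) dB_s)^2 ] = int_0^t f(s)^2 ds.
Here f(s) = -3*s^4/5, so f(s)^2 = 9*s^8/25. Integrate:
  int_0^t (9*s^8/25) ds = t^9/25.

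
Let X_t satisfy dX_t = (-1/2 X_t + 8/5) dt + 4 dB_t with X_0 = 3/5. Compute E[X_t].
E[X_t] = 16/5 - 13*exp(-t/2)/5

Taking expectations and using E[dB_t] = 0, the mean m(t) = E[X_t] satisfies the ODE m'(t) = a m(t) + b with m(0) = x_0. With a = -1/2, b = 8/5, x_0 = 3/5, the solution is
  m(t) = x_0 * exp(a t) + (b/a) * (exp(a t) - 1)
       = (3/5) * exp((-1/2) t) + ((8/5)/(-1/2)) * (exp((-1/2) t) - 1)
       = 16/5 - 13*exp(-t/2)/5.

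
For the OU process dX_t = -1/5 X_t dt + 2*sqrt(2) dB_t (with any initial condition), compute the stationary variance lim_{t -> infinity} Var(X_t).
lim Var(X_t) = 20

The OU SDE dX = -theta X dt + sigma dB admits the integrating factor exp(theta t): d(exp(theta t) X_t) = sigma exp(theta t) dB_t. Integrating from 0 to t gives X_t = x_0 * exp(-theta t) + sigma * int_0^t exp(-theta (t-s)) dB_s for any initial x_0. The Itô integral has variance (by the Itô isometry) sigma^2 * int_0^t exp(-2 theta (t - s)) ds = sigma^2 * (1 - exp(-2 theta t)) / (2 theta), independent of x_0.
With theta = 1/5, sigma = 2*sqrt(2):
  Var(X_t) = (2*sqrt(2))^2 * (1 - exp(-2*1/5 t)) / (2 * 1/5) = 20 - 20*exp(-2*t/5).
As t -> infinity, exp(-2*1/5 t) -> 0, so the stationary variance is sigma^2 / (2 theta) = 20.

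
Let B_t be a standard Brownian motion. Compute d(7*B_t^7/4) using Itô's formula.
d(7*B_t^7/4) = (147*B_t^5/4) dt + (49*B_t^6/4) dB_t

Itô's formula for f(B_t) gives d f(B_t) = f'(B_t) dB_t + (1/2) f''(B_t) dt. Compute derivatives of f(x) = 7*x^7/4:
  f'(x)  = 49*x^6/4
  f''(x) = 147*x^5/2
Substitute x = B_t and multiply the f'' term by 1/2:
  drift     = (1/2) * (147*x^5/2) evaluated at B_t = 147*B_t^5/4
  diffusion = (49*x^6/4) evaluated at B_t = 49*B_t^6/4
Therefore d(7*B_t^7/4) = (147*B_t^5/4) dt + (49*B_t^6/4) dB_t.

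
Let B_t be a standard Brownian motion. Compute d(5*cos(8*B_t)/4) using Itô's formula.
d(5*cos(8*B_t)/4) = (-40*cos(8*B_t)) dt + (-10*sin(8*B_t)) dB_t

Itô's formula for f(B_t) gives d f(B_t) = f'(B_t) dB_t + (1/2) f''(B_t) dt. Compute derivatives of f(x) = 5*cos(8*x)/4:
  f'(x)  = -10*sin(8*x)
  f''(x) = -80*cos(8*x)
Substitute x = B_t and multiply the f'' term by 1/2:
  drift     = (1/2) * (-80*cos(8*x)) evaluated at B_t = -40*cos(8*B_t)
  diffusion = (-10*sin(8*x)) evaluated at B_t = -10*sin(8*B_t)
Therefore d(5*cos(8*B_t)/4) = (-40*cos(8*B_t)) dt + (-10*sin(8*B_t)) dB_t.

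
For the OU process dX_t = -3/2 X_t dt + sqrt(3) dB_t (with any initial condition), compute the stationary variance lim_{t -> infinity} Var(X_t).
lim Var(X_t) = 1

The OU SDE dX = -theta X dt + sigma dB admits the integrating factor exp(theta t): d(exp(theta t) X_t) = sigma exp(theta t) dB_t. Integrating from 0 to t gives X_t = x_0 * exp(-theta t) + sigma * int_0^t exp(-theta (t-s)) dB_s for any initial x_0. The Itô integral has variance (by the Itô isometry) sigma^2 * int_0^t exp(-2 theta (t - s)) ds = sigma^2 * (1 - exp(-2 theta t)) / (2 theta), independent of x_0.
With theta = 3/2, sigma = sqrt(3):
  Var(X_t) = (sqrt(3))^2 * (1 - exp(-2*3/2 t)) / (2 * 3/2) = 1 - exp(-3*t).
As t -> infinity, exp(-2*3/2 t) -> 0, so the stationary variance is sigma^2 / (2 theta) = 1.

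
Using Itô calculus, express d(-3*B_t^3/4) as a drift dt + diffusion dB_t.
d(-3*B_t^3/4) = (-9*B_t/4) dt + (-9*B_t^2/4) dB_t

Itô's formula for f(B_t) gives d f(B_t) = f'(B_t) dB_t + (1/2) f''(B_t) dt. Compute derivatives of f(x) = -3*x^3/4:
  f'(x)  = -9*x^2/4
  f''(x) = -9*x/2
Substitute x = B_t and multiply the f'' term by 1/2:
  drift     = (1/2) * (-9*x/2) evaluated at B_t = -9*B_t/4
  diffusion = (-9*x^2/4) evaluated at B_t = -9*B_t^2/4
Therefore d(-3*B_t^3/4) = (-9*B_t/4) dt + (-9*B_t^2/4) dB_t.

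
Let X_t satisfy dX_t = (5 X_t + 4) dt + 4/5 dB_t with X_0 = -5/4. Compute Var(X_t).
Var(X_t) = 8*exp(10*t)/125 - 8/125

The variance V(t) = Var(X_t) satisfies V'(t) = 2 a V(t) + c^2 with V(0) = 0 (drift coefficient is linear in X, diffusion is constant). With a = 5, c = 4/5, the solution is
  V(t) = (c^2 / (2 a)) * (exp(2 a t) - 1)
       = ((4/5)^2 / (2*5)) * (exp(10 t) - 1)
       = 8*exp(10*t)/125 - 8/125.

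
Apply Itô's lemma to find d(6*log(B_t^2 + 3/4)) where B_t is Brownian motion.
d(6*log(B_t^2 + 3/4)) = (24*(3 - 4*B_t^2)/(4*B_t^2 + 3)^2) dt + (48*B_t/(4*B_t^2 + 3)) dB_t

Itô's formula for f(B_t) gives d f(B_t) = f'(B_t) dB_t + (1/2) f''(B_t) dt. Compute derivatives of f(x) = 6*log(x^2 + 3/4):
  f'(x)  = 48*x/(4*x^2 + 3)
  f''(x) = 48*(3 - 4*x^2)/(4*x^2 + 3)^2
Substitute x = B_t and multiply the f'' term by 1/2:
  drift     = (1/2) * (48*(3 - 4*x^2)/(4*x^2 + 3)^2) evaluated at B_t = 24*(3 - 4*B_t^2)/(4*B_t^2 + 3)^2
  diffusion = (48*x/(4*x^2 + 3)) evaluated at B_t = 48*B_t/(4*B_t^2 + 3)
Therefore d(6*log(B_t^2 + 3/4)) = (24*(3 - 4*B_t^2)/(4*B_t^2 + 3)^2) dt + (48*B_t/(4*B_t^2 + 3)) dB_t.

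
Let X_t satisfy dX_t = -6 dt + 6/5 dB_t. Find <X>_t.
<X>_t = 36*t/25

For an Itô process dX_t = a(t) dt + b(t) dB_t, the quadratic variation is <X>_t = int_0^t b(s)^2 ds (the drift term does not contribute). Here b(s) = 6/5, so
  b(s)^2 = 36/25.
Integrating from 0 to t:
  <X>_t = int_0^t (36/25) ds = 36*t/25.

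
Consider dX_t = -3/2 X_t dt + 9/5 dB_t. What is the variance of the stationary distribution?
lim Var(X_t) = 27/25

The OU SDE dX = -theta X dt + sigma dB admits the integrating factor exp(theta t): d(exp(theta t) X_t) = sigma exp(theta t) dB_t. Integrating from 0 to t gives X_t = x_0 * exp(-theta t) + sigma * int_0^t exp(-theta (t-s)) dB_s for any initial x_0. The Itô integral has variance (by the Itô isometry) sigma^2 * int_0^t exp(-2 theta (t - s)) ds = sigma^2 * (1 - exp(-2 theta t)) / (2 theta), independent of x_0.
With theta = 3/2, sigma = 9/5:
  Var(X_t) = (9/5)^2 * (1 - exp(-2*3/2 t)) / (2 * 3/2) = 27/25 - 27*exp(-3*t)/25.
As t -> infinity, exp(-2*3/2 t) -> 0, so the stationary variance is sigma^2 / (2 theta) = 27/25.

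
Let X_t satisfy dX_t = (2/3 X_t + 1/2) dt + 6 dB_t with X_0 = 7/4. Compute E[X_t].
E[X_t] = 5*exp(2*t/3)/2 - 3/4

Taking expectations and using E[dB_t] = 0, the mean m(t) = E[X_t] satisfies the ODE m'(t) = a m(t) + b with m(0) = x_0. With a = 2/3, b = 1/2, x_0 = 7/4, the solution is
  m(t) = x_0 * exp(a t) + (b/a) * (exp(a t) - 1)
       = (7/4) * exp((2/3) t) + ((1/2)/(2/3)) * (exp((2/3) t) - 1)
       = 5*exp(2*t/3)/2 - 3/4.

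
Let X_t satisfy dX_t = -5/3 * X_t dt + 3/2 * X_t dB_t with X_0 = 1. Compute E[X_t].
E[X_t] = exp(-5*t/3)

For GBM dX = mu X dt + sigma X dB with X_0 = x_0, apply Itô to Y = log X: dY = (mu - sigma^2/2) dt + sigma dB, so Y_t = log(x_0) + (mu - sigma^2/2) t + sigma B_t and hence X_t = x_0 * exp((mu - sigma^2/2) t + sigma B_t).
With mu = -5/3, sigma = 3/2, x_0 = 1, this gives:
  X_t = 1 * exp((-67/24) * t + (3/2) * B_t).
Since sigma*B_t ~ Normal(0, sigma^2 t), E[exp(sigma*B_t)] = exp(sigma^2 t / 2); so E[X_t] = x_0 * exp((mu - sigma^2/2) t) * exp(sigma^2 t / 2) = x_0 * exp(mu t) = exp(-5*t/3).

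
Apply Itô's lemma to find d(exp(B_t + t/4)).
d(exp(B_t + t/4)) = (3*exp(B_t + t/4)/4) dt + (exp(B_t + t/4)) dB_t

Itô's formula for f(t, x): d f(t, B_t) = (f_t + (1/2) f_xx) dt + f_x dB_t. Compute partials of f(t, x) = exp(t/4 + x):
  f_t(t,x)  = exp(t/4 + x)/4
  f_x(t,x)  = exp(t/4 + x)
  f_xx(t,x) = exp(t/4 + x)
Assemble drift = f_t + (1/2) f_xx = 3*exp(t/4 + x)/4 and diffusion = f_x = exp(t/4 + x). Substituting x = B_t:
  d(exp(B_t + t/4)) = (3*exp(B_t + t/4)/4) dt + (exp(B_t + t/4)) dB_t.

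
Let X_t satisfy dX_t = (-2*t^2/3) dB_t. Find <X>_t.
<X>_t = 4*t^5/45

For an Itô process dX_t = a(t) dt + b(t) dB_t, the quadratic variation is <X>_t = int_0^t b(s)^2 ds (the drift term does not contribute). Here b(s) = -2*s^2/3, so
  b(s)^2 = 4*s^4/9.
Integrating from 0 to t:
  <X>_t = int_0^t (4*s^4/9) ds = 4*t^5/45.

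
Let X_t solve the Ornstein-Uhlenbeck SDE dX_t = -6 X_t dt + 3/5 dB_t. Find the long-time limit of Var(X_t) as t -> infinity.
lim Var(X_t) = 3/100

The OU SDE dX = -theta X dt + sigma dB admits the integrating factor exp(theta t): d(exp(theta t) X_t) = sigma exp(theta t) dB_t. Integrating from 0 to t gives X_t = x_0 * exp(-theta t) + sigma * int_0^t exp(-theta (t-s)) dB_s for any initial x_0. The Itô integral has variance (by the Itô isometry) sigma^2 * int_0^t exp(-2 theta (t - s)) ds = sigma^2 * (1 - exp(-2 theta t)) / (2 theta), independent of x_0.
With theta = 6, sigma = 3/5:
  Var(X_t) = (3/5)^2 * (1 - exp(-2*6 t)) / (2 * 6) = 3/100 - 3*exp(-12*t)/100.
As t -> infinity, exp(-2*6 t) -> 0, so the stationary variance is sigma^2 / (2 theta) = 3/100.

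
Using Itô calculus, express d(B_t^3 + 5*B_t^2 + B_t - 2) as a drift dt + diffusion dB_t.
d(B_t^3 + 5*B_t^2 + B_t - 2) = (3*B_t + 5) dt + (3*B_t^2 + 10*B_t + 1) dB_t

Itô's formula for f(B_t) gives d f(B_t) = f'(B_t) dB_t + (1/2) f''(B_t) dt. Compute derivatives of f(x) = x^3 + 5*x^2 + x - 2:
  f'(x)  = 3*x^2 + 10*x + 1
  f''(x) = 6*x + 10
Substitute x = B_t and multiply the f'' term by 1/2:
  drift     = (1/2) * (6*x + 10) evaluated at B_t = 3*B_t + 5
  diffusion = (3*x^2 + 10*x + 1) evaluated at B_t = 3*B_t^2 + 10*B_t + 1
Therefore d(B_t^3 + 5*B_t^2 + B_t - 2) = (3*B_t + 5) dt + (3*B_t^2 + 10*B_t + 1) dB_t.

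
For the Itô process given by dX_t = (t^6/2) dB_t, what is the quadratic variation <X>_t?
<X>_t = t^13/52

For an Itô process dX_t = a(t) dt + b(t) dB_t, the quadratic variation is <X>_t = int_0^t b(s)^2 ds (the drift term does not contribute). Here b(s) = s^6/2, so
  b(s)^2 = s^12/4.
Integrating from 0 to t:
  <X>_t = int_0^t (s^12/4) ds = t^13/52.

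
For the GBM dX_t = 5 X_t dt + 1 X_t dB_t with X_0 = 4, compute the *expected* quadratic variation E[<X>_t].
E[<X>_t] = 16*exp(11*t)/11 - 16/11

<X>_t = int_0^t (1 * X_s)^2 ds. Taking expectation inside the integral: E[<X>_t] = 1^2 * int_0^t E[X_s^2] ds. For GBM, E[X_s^2] = x_0^2 * exp((2 mu + sigma^2) s). Integrating:
  E[<X>_t] = 1^2 * 4^2 * (exp((2*5 + 1^2) t) - 1) / (2*5 + 1^2)
           = 1^2 * 4^2 * (exp(11 t) - 1) / 11 = 16*exp(11*t)/11 - 16/11.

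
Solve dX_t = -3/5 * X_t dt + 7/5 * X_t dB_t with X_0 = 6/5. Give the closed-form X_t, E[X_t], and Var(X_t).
X_t = 6/5 * exp((-79/50) t + (7/5) B_t); E[X_t] = 6*exp(-3*t/5)/5; Var(X_t) = (36*exp(49*t/25) - 36)*exp(-6*t/5)/25

For GBM dX = mu X dt + sigma X dB with X_0 = x_0, apply Itô to Y = log X: dY = (mu - sigma^2/2) dt + sigma dB, so Y_t = log(x_0) + (mu - sigma^2/2) t + sigma B_t and hence X_t = x_0 * exp((mu - sigma^2/2) t + sigma B_t).
With mu = -3/5, sigma = 7/5, x_0 = 6/5, this gives:
  X_t = 6/5 * exp((-79/50) * t + (7/5) * B_t).
Since sigma*B_t ~ Normal(0, sigma^2 t), E[exp(sigma*B_t)] = exp(sigma^2 t / 2); so E[X_t] = x_0 * exp((mu - sigma^2/2) t) * exp(sigma^2 t / 2) = x_0 * exp(mu t) = 6*exp(-3*t/5)/5.
Var(X_t) = E[X_t^2] - (E[X_t])^2 = x_0^2 * exp(2 mu t) * (exp(sigma^2 t) - 1) = (36*exp(49*t/25) - 36)*exp(-6*t/5)/25.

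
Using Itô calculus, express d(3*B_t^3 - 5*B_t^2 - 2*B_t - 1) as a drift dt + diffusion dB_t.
d(3*B_t^3 - 5*B_t^2 - 2*B_t - 1) = (9*B_t - 5) dt + (9*B_t^2 - 10*B_t - 2) dB_t

Itô's formula for f(B_t) gives d f(B_t) = f'(B_t) dB_t + (1/2) f''(B_t) dt. Compute derivatives of f(x) = 3*x^3 - 5*x^2 - 2*x - 1:
  f'(x)  = 9*x^2 - 10*x - 2
  f''(x) = 18*x - 10
Substitute x = B_t and multiply the f'' term by 1/2:
  drift     = (1/2) * (18*x - 10) evaluated at B_t = 9*B_t - 5
  diffusion = (9*x^2 - 10*x - 2) evaluated at B_t = 9*B_t^2 - 10*B_t - 2
Therefore d(3*B_t^3 - 5*B_t^2 - 2*B_t - 1) = (9*B_t - 5) dt + (9*B_t^2 - 10*B_t - 2) dB_t.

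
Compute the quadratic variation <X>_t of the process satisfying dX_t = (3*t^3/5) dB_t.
<X>_t = 9*t^7/175

For an Itô process dX_t = a(t) dt + b(t) dB_t, the quadratic variation is <X>_t = int_0^t b(s)^2 ds (the drift term does not contribute). Here b(s) = 3*s^3/5, so
  b(s)^2 = 9*s^6/25.
Integrating from 0 to t:
  <X>_t = int_0^t (9*s^6/25) ds = 9*t^7/175.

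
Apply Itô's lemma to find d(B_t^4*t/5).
d(B_t^4*t/5) = (B_t^2*(B_t^2 + 6*t)/5) dt + (4*B_t^3*t/5) dB_t

Itô's formula for f(t, x): d f(t, B_t) = (f_t + (1/2) f_xx) dt + f_x dB_t. Compute partials of f(t, x) = t*x^4/5:
  f_t(t,x)  = x^4/5
  f_x(t,x)  = 4*t*x^3/5
  f_xx(t,x) = 12*t*x^2/5
Assemble drift = f_t + (1/2) f_xx = x^2*(6*t + x^2)/5 and diffusion = f_x = 4*t*x^3/5. Substituting x = B_t:
  d(B_t^4*t/5) = (B_t^2*(B_t^2 + 6*t)/5) dt + (4*B_t^3*t/5) dB_t.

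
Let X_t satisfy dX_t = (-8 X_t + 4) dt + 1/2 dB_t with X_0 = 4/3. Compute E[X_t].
E[X_t] = 1/2 + 5*exp(-8*t)/6

Taking expectations and using E[dB_t] = 0, the mean m(t) = E[X_t] satisfies the ODE m'(t) = a m(t) + b with m(0) = x_0. With a = -8, b = 4, x_0 = 4/3, the solution is
  m(t) = x_0 * exp(a t) + (b/a) * (exp(a t) - 1)
       = (4/3) * exp((-8) t) + (4/(-8)) * (exp((-8) t) - 1)
       = 1/2 + 5*exp(-8*t)/6.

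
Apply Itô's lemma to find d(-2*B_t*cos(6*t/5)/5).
d(-2*B_t*cos(6*t/5)/5) = (12*B_t*sin(6*t/5)/25) dt + (-2*cos(6*t/5)/5) dB_t

Itô's formula for f(t, x): d f(t, B_t) = (f_t + (1/2) f_xx) dt + f_x dB_t. Compute partials of f(t, x) = -2*x*cos(6*t/5)/5:
  f_t(t,x)  = 12*x*sin(6*t/5)/25
  f_x(t,x)  = -2*cos(6*t/5)/5
  f_xx(t,x) = 0
Assemble drift = f_t + (1/2) f_xx = 12*x*sin(6*t/5)/25 and diffusion = f_x = -2*cos(6*t/5)/5. Substituting x = B_t:
  d(-2*B_t*cos(6*t/5)/5) = (12*B_t*sin(6*t/5)/25) dt + (-2*cos(6*t/5)/5) dB_t.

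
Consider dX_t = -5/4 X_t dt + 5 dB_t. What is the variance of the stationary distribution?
lim Var(X_t) = 10

The OU SDE dX = -theta X dt + sigma dB admits the integrating factor exp(theta t): d(exp(theta t) X_t) = sigma exp(theta t) dB_t. Integrating from 0 to t gives X_t = x_0 * exp(-theta t) + sigma * int_0^t exp(-theta (t-s)) dB_s for any initial x_0. The Itô integral has variance (by the Itô isometry) sigma^2 * int_0^t exp(-2 theta (t - s)) ds = sigma^2 * (1 - exp(-2 theta t)) / (2 theta), independent of x_0.
With theta = 5/4, sigma = 5:
  Var(X_t) = (5)^2 * (1 - exp(-2*5/4 t)) / (2 * 5/4) = 10 - 10*exp(-5*t/2).
As t -> infinity, exp(-2*5/4 t) -> 0, so the stationary variance is sigma^2 / (2 theta) = 10.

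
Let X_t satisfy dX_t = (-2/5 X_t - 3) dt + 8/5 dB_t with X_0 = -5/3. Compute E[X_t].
E[X_t] = -15/2 + 35*exp(-2*t/5)/6

Taking expectations and using E[dB_t] = 0, the mean m(t) = E[X_t] satisfies the ODE m'(t) = a m(t) + b with m(0) = x_0. With a = -2/5, b = -3, x_0 = -5/3, the solution is
  m(t) = x_0 * exp(a t) + (b/a) * (exp(a t) - 1)
       = (-5/3) * exp((-2/5) t) + ((-3)/(-2/5)) * (exp((-2/5) t) - 1)
       = -15/2 + 35*exp(-2*t/5)/6.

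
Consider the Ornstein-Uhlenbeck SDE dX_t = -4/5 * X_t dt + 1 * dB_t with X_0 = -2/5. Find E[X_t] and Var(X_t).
E[X_t] = -2*exp(-4*t/5)/5; Var(X_t) = 5/8 - 5*exp(-8*t/5)/8

The OU SDE dX = -theta X dt + sigma dB admits the integrating factor exp(theta t): d(exp(theta t) X_t) = sigma exp(theta t) dB_t. Integrating from 0 to t:
  X_t = x_0 * exp(-theta t) + sigma * int_0^t exp(-theta (t-s)) dB_s.
The Itô integral has mean 0 and (by the Itô isometry) variance sigma^2 * int_0^t exp(-2 theta (t - s)) ds = sigma^2 * (1 - exp(-2 theta t)) / (2 theta).
With theta = 4/5, sigma = 1, x_0 = -2/5:
  E[X_t] = -2/5 * exp(-4/5 t) = -2*exp(-4*t/5)/5
  Var(X_t) = (1)^2 * (1 - exp(-2*4/5 t)) / (2 * 4/5) = 5/8 - 5*exp(-8*t/5)/8.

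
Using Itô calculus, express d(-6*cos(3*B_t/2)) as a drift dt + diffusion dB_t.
d(-6*cos(3*B_t/2)) = (27*cos(3*B_t/2)/4) dt + (9*sin(3*B_t/2)) dB_t

Itô's formula for f(B_t) gives d f(B_t) = f'(B_t) dB_t + (1/2) f''(B_t) dt. Compute derivatives of f(x) = -6*cos(3*x/2):
  f'(x)  = 9*sin(3*x/2)
  f''(x) = 27*cos(3*x/2)/2
Substitute x = B_t and multiply the f'' term by 1/2:
  drift     = (1/2) * (27*cos(3*x/2)/2) evaluated at B_t = 27*cos(3*B_t/2)/4
  diffusion = (9*sin(3*x/2)) evaluated at B_t = 9*sin(3*B_t/2)
Therefore d(-6*cos(3*B_t/2)) = (27*cos(3*B_t/2)/4) dt + (9*sin(3*B_t/2)) dB_t.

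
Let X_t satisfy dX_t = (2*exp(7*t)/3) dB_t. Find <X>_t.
<X>_t = 2*exp(14*t)/63 - 2/63

For an Itô process dX_t = a(t) dt + b(t) dB_t, the quadratic variation is <X>_t = int_0^t b(s)^2 ds (the drift term does not contribute). Here b(s) = 2*exp(7*s)/3, so
  b(s)^2 = 4*exp(14*s)/9.
Integrating from 0 to t:
  <X>_t = int_0^t (4*exp(14*s)/9) ds = 2*exp(14*t)/63 - 2/63.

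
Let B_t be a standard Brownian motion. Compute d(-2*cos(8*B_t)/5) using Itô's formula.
d(-2*cos(8*B_t)/5) = (64*cos(8*B_t)/5) dt + (16*sin(8*B_t)/5) dB_t

Itô's formula for f(B_t) gives d f(B_t) = f'(B_t) dB_t + (1/2) f''(B_t) dt. Compute derivatives of f(x) = -2*cos(8*x)/5:
  f'(x)  = 16*sin(8*x)/5
  f''(x) = 128*cos(8*x)/5
Substitute x = B_t and multiply the f'' term by 1/2:
  drift     = (1/2) * (128*cos(8*x)/5) evaluated at B_t = 64*cos(8*B_t)/5
  diffusion = (16*sin(8*x)/5) evaluated at B_t = 16*sin(8*B_t)/5
Therefore d(-2*cos(8*B_t)/5) = (64*cos(8*B_t)/5) dt + (16*sin(8*B_t)/5) dB_t.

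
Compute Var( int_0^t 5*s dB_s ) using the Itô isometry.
Var = 25*t^3/3

The Itô integral of a deterministic integrand f(s) has mean 0 because each increment f(s) * (B_{s+ds} - B_s) has mean 0. By the Itô isometry:
  Var( int_0^t f(s) dB_s ) = E[ (int_0^t f(s) dB_s)^2 ] = int_0^t f(s)^2 ds.
Here f(s) = 5*s, so f(s)^2 = 25*s^2. Integrate:
  int_0^t (25*s^2) ds = 25*t^3/3.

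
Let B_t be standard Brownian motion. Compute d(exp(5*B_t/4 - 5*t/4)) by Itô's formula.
d(exp(5*B_t/4 - 5*t/4)) = (-15*exp(5*B_t/4 - 5*t/4)/32) dt + (5*exp(5*B_t/4 - 5*t/4)/4) dB_t

Itô's formula for f(t, x): d f(t, B_t) = (f_t + (1/2) f_xx) dt + f_x dB_t. Compute partials of f(t, x) = exp(-5*t/4 + 5*x/4):
  f_t(t,x)  = -5*exp(-5*t/4 + 5*x/4)/4
  f_x(t,x)  = 5*exp(-5*t/4 + 5*x/4)/4
  f_xx(t,x) = 25*exp(-5*t/4 + 5*x/4)/16
Assemble drift = f_t + (1/2) f_xx = -15*exp(-5*t/4 + 5*x/4)/32 and diffusion = f_x = 5*exp(-5*t/4 + 5*x/4)/4. Substituting x = B_t:
  d(exp(5*B_t/4 - 5*t/4)) = (-15*exp(5*B_t/4 - 5*t/4)/32) dt + (5*exp(5*B_t/4 - 5*t/4)/4) dB_t.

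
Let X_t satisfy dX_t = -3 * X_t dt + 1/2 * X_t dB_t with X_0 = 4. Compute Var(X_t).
Var(X_t) = (16*exp(t/4) - 16)*exp(-6*t)

For GBM dX = mu X dt + sigma X dB with X_0 = x_0, apply Itô to Y = log X: dY = (mu - sigma^2/2) dt + sigma dB, so Y_t = log(x_0) + (mu - sigma^2/2) t + sigma B_t and hence X_t = x_0 * exp((mu - sigma^2/2) t + sigma B_t).
With mu = -3, sigma = 1/2, x_0 = 4, this gives:
  X_t = 4 * exp((-25/8) * t + (1/2) * B_t).
Since sigma*B_t ~ Normal(0, sigma^2 t), E[exp(sigma*B_t)] = exp(sigma^2 t / 2); so E[X_t] = x_0 * exp((mu - sigma^2/2) t) * exp(sigma^2 t / 2) = x_0 * exp(mu t) = 4*exp(-3*t).
Var(X_t) = E[X_t^2] - (E[X_t])^2 = x_0^2 * exp(2 mu t) * (exp(sigma^2 t) - 1) = (16*exp(t/4) - 16)*exp(-6*t).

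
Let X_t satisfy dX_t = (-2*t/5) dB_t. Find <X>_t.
<X>_t = 4*t^3/75

For an Itô process dX_t = a(t) dt + b(t) dB_t, the quadratic variation is <X>_t = int_0^t b(s)^2 ds (the drift term does not contribute). Here b(s) = -2*s/5, so
  b(s)^2 = 4*s^2/25.
Integrating from 0 to t:
  <X>_t = int_0^t (4*s^2/25) ds = 4*t^3/75.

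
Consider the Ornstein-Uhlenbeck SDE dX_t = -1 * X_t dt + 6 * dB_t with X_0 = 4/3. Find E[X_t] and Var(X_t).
E[X_t] = 4*exp(-t)/3; Var(X_t) = 18 - 18*exp(-2*t)

The OU SDE dX = -theta X dt + sigma dB admits the integrating factor exp(theta t): d(exp(theta t) X_t) = sigma exp(theta t) dB_t. Integrating from 0 to t:
  X_t = x_0 * exp(-theta t) + sigma * int_0^t exp(-theta (t-s)) dB_s.
The Itô integral has mean 0 and (by the Itô isometry) variance sigma^2 * int_0^t exp(-2 theta (t - s)) ds = sigma^2 * (1 - exp(-2 theta t)) / (2 theta).
With theta = 1, sigma = 6, x_0 = 4/3:
  E[X_t] = 4/3 * exp(-1 t) = 4*exp(-t)/3
  Var(X_t) = (6)^2 * (1 - exp(-2*1 t)) / (2 * 1) = 18 - 18*exp(-2*t).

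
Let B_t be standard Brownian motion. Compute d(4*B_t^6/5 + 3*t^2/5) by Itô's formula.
d(4*B_t^6/5 + 3*t^2/5) = (12*B_t^4 + 6*t/5) dt + (24*B_t^5/5) dB_t

Itô's formula for f(t, x): d f(t, B_t) = (f_t + (1/2) f_xx) dt + f_x dB_t. Compute partials of f(t, x) = 3*t^2/5 + 4*x^6/5:
  f_t(t,x)  = 6*t/5
  f_x(t,x)  = 24*x^5/5
  f_xx(t,x) = 24*x^4
Assemble drift = f_t + (1/2) f_xx = 6*t/5 + 12*x^4 and diffusion = f_x = 24*x^5/5. Substituting x = B_t:
  d(4*B_t^6/5 + 3*t^2/5) = (12*B_t^4 + 6*t/5) dt + (24*B_t^5/5) dB_t.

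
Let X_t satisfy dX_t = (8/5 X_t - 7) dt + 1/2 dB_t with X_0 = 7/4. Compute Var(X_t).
Var(X_t) = 5*exp(16*t/5)/64 - 5/64

The variance V(t) = Var(X_t) satisfies V'(t) = 2 a V(t) + c^2 with V(0) = 0 (drift coefficient is linear in X, diffusion is constant). With a = 8/5, c = 1/2, the solution is
  V(t) = (c^2 / (2 a)) * (exp(2 a t) - 1)
       = ((1/2)^2 / (2*(8/5))) * (exp((16/5) t) - 1)
       = 5*exp(16*t/5)/64 - 5/64.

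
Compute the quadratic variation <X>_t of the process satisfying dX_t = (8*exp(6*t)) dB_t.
<X>_t = 16*exp(12*t)/3 - 16/3

For an Itô process dX_t = a(t) dt + b(t) dB_t, the quadratic variation is <X>_t = int_0^t b(s)^2 ds (the drift term does not contribute). Here b(s) = 8*exp(6*s), so
  b(s)^2 = 64*exp(12*s).
Integrating from 0 to t:
  <X>_t = int_0^t (64*exp(12*s)) ds = 16*exp(12*t)/3 - 16/3.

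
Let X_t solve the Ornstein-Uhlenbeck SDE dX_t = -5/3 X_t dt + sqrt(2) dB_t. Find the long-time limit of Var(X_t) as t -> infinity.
lim Var(X_t) = 3/5

The OU SDE dX = -theta X dt + sigma dB admits the integrating factor exp(theta t): d(exp(theta t) X_t) = sigma exp(theta t) dB_t. Integrating from 0 to t gives X_t = x_0 * exp(-theta t) + sigma * int_0^t exp(-theta (t-s)) dB_s for any initial x_0. The Itô integral has variance (by the Itô isometry) sigma^2 * int_0^t exp(-2 theta (t - s)) ds = sigma^2 * (1 - exp(-2 theta t)) / (2 theta), independent of x_0.
With theta = 5/3, sigma = sqrt(2):
  Var(X_t) = (sqrt(2))^2 * (1 - exp(-2*5/3 t)) / (2 * 5/3) = 3/5 - 3*exp(-10*t/3)/5.
As t -> infinity, exp(-2*5/3 t) -> 0, so the stationary variance is sigma^2 / (2 theta) = 3/5.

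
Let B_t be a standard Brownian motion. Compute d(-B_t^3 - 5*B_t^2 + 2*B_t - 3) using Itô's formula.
d(-B_t^3 - 5*B_t^2 + 2*B_t - 3) = (-3*B_t - 5) dt + (-3*B_t^2 - 10*B_t + 2) dB_t

Itô's formula for f(B_t) gives d f(B_t) = f'(B_t) dB_t + (1/2) f''(B_t) dt. Compute derivatives of f(x) = -x^3 - 5*x^2 + 2*x - 3:
  f'(x)  = -3*x^2 - 10*x + 2
  f''(x) = -6*x - 10
Substitute x = B_t and multiply the f'' term by 1/2:
  drift     = (1/2) * (-6*x - 10) evaluated at B_t = -3*B_t - 5
  diffusion = (-3*x^2 - 10*x + 2) evaluated at B_t = -3*B_t^2 - 10*B_t + 2
Therefore d(-B_t^3 - 5*B_t^2 + 2*B_t - 3) = (-3*B_t - 5) dt + (-3*B_t^2 - 10*B_t + 2) dB_t.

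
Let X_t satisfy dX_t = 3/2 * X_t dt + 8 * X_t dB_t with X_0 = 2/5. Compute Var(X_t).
Var(X_t) = 4*(exp(64*t) - 1)*exp(3*t)/25

For GBM dX = mu X dt + sigma X dB with X_0 = x_0, apply Itô to Y = log X: dY = (mu - sigma^2/2) dt + sigma dB, so Y_t = log(x_0) + (mu - sigma^2/2) t + sigma B_t and hence X_t = x_0 * exp((mu - sigma^2/2) t + sigma B_t).
With mu = 3/2, sigma = 8, x_0 = 2/5, this gives:
  X_t = 2/5 * exp((-61/2) * t + (8) * B_t).
Since sigma*B_t ~ Normal(0, sigma^2 t), E[exp(sigma*B_t)] = exp(sigma^2 t / 2); so E[X_t] = x_0 * exp((mu - sigma^2/2) t) * exp(sigma^2 t / 2) = x_0 * exp(mu t) = 2*exp(3*t/2)/5.
Var(X_t) = E[X_t^2] - (E[X_t])^2 = x_0^2 * exp(2 mu t) * (exp(sigma^2 t) - 1) = 4*(exp(64*t) - 1)*exp(3*t)/25.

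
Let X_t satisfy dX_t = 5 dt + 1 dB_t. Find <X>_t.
<X>_t = t

For an Itô process dX_t = a(t) dt + b(t) dB_t, the quadratic variation is <X>_t = int_0^t b(s)^2 ds (the drift term does not contribute). Here b(s) = 1, so
  b(s)^2 = 1.
Integrating from 0 to t:
  <X>_t = int_0^t (1) ds = t.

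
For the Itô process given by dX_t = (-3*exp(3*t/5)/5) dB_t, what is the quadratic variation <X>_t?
<X>_t = 3*exp(6*t/5)/10 - 3/10

For an Itô process dX_t = a(t) dt + b(t) dB_t, the quadratic variation is <X>_t = int_0^t b(s)^2 ds (the drift term does not contribute). Here b(s) = -3*exp(3*s/5)/5, so
  b(s)^2 = 9*exp(6*s/5)/25.
Integrating from 0 to t:
  <X>_t = int_0^t (9*exp(6*s/5)/25) ds = 3*exp(6*t/5)/10 - 3/10.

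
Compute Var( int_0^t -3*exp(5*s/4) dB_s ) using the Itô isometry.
Var = 18*exp(5*t/2)/5 - 18/5

The Itô integral of a deterministic integrand f(s) has mean 0 because each increment f(s) * (B_{s+ds} - B_s) has mean 0. By the Itô isometry:
  Var( int_0^t f(s) dB_s ) = E[ (int_0^t f(s) dB_s)^2 ] = int_0^t f(s)^2 ds.
Here f(s) = -3*exp(5*s/4), so f(s)^2 = 9*exp(5*s/2). Integrate:
  int_0^t (9*exp(5*s/2)) ds = 18*exp(5*t/2)/5 - 18/5.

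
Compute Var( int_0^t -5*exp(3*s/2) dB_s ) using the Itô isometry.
Var = 25*exp(3*t)/3 - 25/3

The Itô integral of a deterministic integrand f(s) has mean 0 because each increment f(s) * (B_{s+ds} - B_s) has mean 0. By the Itô isometry:
  Var( int_0^t f(s) dB_s ) = E[ (int_0^t f(s) dB_s)^2 ] = int_0^t f(s)^2 ds.
Here f(s) = -5*exp(3*s/2), so f(s)^2 = 25*exp(3*s). Integrate:
  int_0^t (25*exp(3*s)) ds = 25*exp(3*t)/3 - 25/3.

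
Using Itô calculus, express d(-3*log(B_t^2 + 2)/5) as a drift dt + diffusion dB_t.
d(-3*log(B_t^2 + 2)/5) = (3*(B_t^2 - 2)/(5*(B_t^2 + 2)^2)) dt + (-6*B_t/(5*B_t^2 + 10)) dB_t

Itô's formula for f(B_t) gives d f(B_t) = f'(B_t) dB_t + (1/2) f''(B_t) dt. Compute derivatives of f(x) = -3*log(x^2 + 2)/5:
  f'(x)  = -6*x/(5*x^2 + 10)
  f''(x) = 6*(x^2 - 2)/(5*(x^2 + 2)^2)
Substitute x = B_t and multiply the f'' term by 1/2:
  drift     = (1/2) * (6*(x^2 - 2)/(5*(x^2 + 2)^2)) evaluated at B_t = 3*(B_t^2 - 2)/(5*(B_t^2 + 2)^2)
  diffusion = (-6*x/(5*x^2 + 10)) evaluated at B_t = -6*B_t/(5*B_t^2 + 10)
Therefore d(-3*log(B_t^2 + 2)/5) = (3*(B_t^2 - 2)/(5*(B_t^2 + 2)^2)) dt + (-6*B_t/(5*B_t^2 + 10)) dB_t.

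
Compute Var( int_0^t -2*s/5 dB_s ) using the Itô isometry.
Var = 4*t^3/75

The Itô integral of a deterministic integrand f(s) has mean 0 because each increment f(s) * (B_{s+ds} - B_s) has mean 0. By the Itô isometry:
  Var( int_0^t f(s) dB_s ) = E[ (int_0^t f(s) dB_s)^2 ] = int_0^t f(s)^2 ds.
Here f(s) = -2*s/5, so f(s)^2 = 4*s^2/25. Integrate:
  int_0^t (4*s^2/25) ds = 4*t^3/75.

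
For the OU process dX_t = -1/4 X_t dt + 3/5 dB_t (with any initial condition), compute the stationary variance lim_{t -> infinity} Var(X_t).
lim Var(X_t) = 18/25

The OU SDE dX = -theta X dt + sigma dB admits the integrating factor exp(theta t): d(exp(theta t) X_t) = sigma exp(theta t) dB_t. Integrating from 0 to t gives X_t = x_0 * exp(-theta t) + sigma * int_0^t exp(-theta (t-s)) dB_s for any initial x_0. The Itô integral has variance (by the Itô isometry) sigma^2 * int_0^t exp(-2 theta (t - s)) ds = sigma^2 * (1 - exp(-2 theta t)) / (2 theta), independent of x_0.
With theta = 1/4, sigma = 3/5:
  Var(X_t) = (3/5)^2 * (1 - exp(-2*1/4 t)) / (2 * 1/4) = 18/25 - 18*exp(-t/2)/25.
As t -> infinity, exp(-2*1/4 t) -> 0, so the stationary variance is sigma^2 / (2 theta) = 18/25.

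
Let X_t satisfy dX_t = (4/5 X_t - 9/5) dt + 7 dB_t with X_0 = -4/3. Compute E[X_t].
E[X_t] = 9/4 - 43*exp(4*t/5)/12

Taking expectations and using E[dB_t] = 0, the mean m(t) = E[X_t] satisfies the ODE m'(t) = a m(t) + b with m(0) = x_0. With a = 4/5, b = -9/5, x_0 = -4/3, the solution is
  m(t) = x_0 * exp(a t) + (b/a) * (exp(a t) - 1)
       = (-4/3) * exp((4/5) t) + ((-9/5)/(4/5)) * (exp((4/5) t) - 1)
       = 9/4 - 43*exp(4*t/5)/12.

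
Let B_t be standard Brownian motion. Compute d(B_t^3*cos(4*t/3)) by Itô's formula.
d(B_t^3*cos(4*t/3)) = (B_t*(-4*B_t^2*sin(4*t/3) + 9*cos(4*t/3))/3) dt + (3*B_t^2*cos(4*t/3)) dB_t

Itô's formula for f(t, x): d f(t, B_t) = (f_t + (1/2) f_xx) dt + f_x dB_t. Compute partials of f(t, x) = x^3*cos(4*t/3):
  f_t(t,x)  = -4*x^3*sin(4*t/3)/3
  f_x(t,x)  = 3*x^2*cos(4*t/3)
  f_xx(t,x) = 6*x*cos(4*t/3)
Assemble drift = f_t + (1/2) f_xx = x*(-4*x^2*sin(4*t/3) + 9*cos(4*t/3))/3 and diffusion = f_x = 3*x^2*cos(4*t/3). Substituting x = B_t:
  d(B_t^3*cos(4*t/3)) = (B_t*(-4*B_t^2*sin(4*t/3) + 9*cos(4*t/3))/3) dt + (3*B_t^2*cos(4*t/3)) dB_t.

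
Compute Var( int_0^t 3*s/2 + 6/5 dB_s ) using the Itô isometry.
Var = 3*t*(25*t^2 + 60*t + 48)/100

The Itô integral of a deterministic integrand f(s) has mean 0 because each increment f(s) * (B_{s+ds} - B_s) has mean 0. By the Itô isometry:
  Var( int_0^t f(s) dB_s ) = E[ (int_0^t f(s) dB_s)^2 ] = int_0^t f(s)^2 ds.
Here f(s) = 3*s/2 + 6/5, so f(s)^2 = 9*(5*s + 4)^2/100. Integrate:
  int_0^t (9*(5*s + 4)^2/100) ds = 3*t*(25*t^2 + 60*t + 48)/100.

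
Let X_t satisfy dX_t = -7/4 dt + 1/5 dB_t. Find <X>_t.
<X>_t = t/25

For an Itô process dX_t = a(t) dt + b(t) dB_t, the quadratic variation is <X>_t = int_0^t b(s)^2 ds (the drift term does not contribute). Here b(s) = 1/5, so
  b(s)^2 = 1/25.
Integrating from 0 to t:
  <X>_t = int_0^t (1/25) ds = t/25.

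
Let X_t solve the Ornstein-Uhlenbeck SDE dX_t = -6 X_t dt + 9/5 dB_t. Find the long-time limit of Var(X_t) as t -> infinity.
lim Var(X_t) = 27/100

The OU SDE dX = -theta X dt + sigma dB admits the integrating factor exp(theta t): d(exp(theta t) X_t) = sigma exp(theta t) dB_t. Integrating from 0 to t gives X_t = x_0 * exp(-theta t) + sigma * int_0^t exp(-theta (t-s)) dB_s for any initial x_0. The Itô integral has variance (by the Itô isometry) sigma^2 * int_0^t exp(-2 theta (t - s)) ds = sigma^2 * (1 - exp(-2 theta t)) / (2 theta), independent of x_0.
With theta = 6, sigma = 9/5:
  Var(X_t) = (9/5)^2 * (1 - exp(-2*6 t)) / (2 * 6) = 27/100 - 27*exp(-12*t)/100.
As t -> infinity, exp(-2*6 t) -> 0, so the stationary variance is sigma^2 / (2 theta) = 27/100.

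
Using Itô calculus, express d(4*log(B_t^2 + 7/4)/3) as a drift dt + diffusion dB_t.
d(4*log(B_t^2 + 7/4)/3) = (16*(7 - 4*B_t^2)/(3*(4*B_t^2 + 7)^2)) dt + (32*B_t/(3*(4*B_t^2 + 7))) dB_t

Itô's formula for f(B_t) gives d f(B_t) = f'(B_t) dB_t + (1/2) f''(B_t) dt. Compute derivatives of f(x) = 4*log(x^2 + 7/4)/3:
  f'(x)  = 32*x/(3*(4*x^2 + 7))
  f''(x) = 32*(7 - 4*x^2)/(3*(4*x^2 + 7)^2)
Substitute x = B_t and multiply the f'' term by 1/2:
  drift     = (1/2) * (32*(7 - 4*x^2)/(3*(4*x^2 + 7)^2)) evaluated at B_t = 16*(7 - 4*B_t^2)/(3*(4*B_t^2 + 7)^2)
  diffusion = (32*x/(3*(4*x^2 + 7))) evaluated at B_t = 32*B_t/(3*(4*B_t^2 + 7))
Therefore d(4*log(B_t^2 + 7/4)/3) = (16*(7 - 4*B_t^2)/(3*(4*B_t^2 + 7)^2)) dt + (32*B_t/(3*(4*B_t^2 + 7))) dB_t.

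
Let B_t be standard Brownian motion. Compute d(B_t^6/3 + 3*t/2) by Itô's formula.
d(B_t^6/3 + 3*t/2) = (5*B_t^4 + 3/2) dt + (2*B_t^5) dB_t

Itô's formula for f(t, x): d f(t, B_t) = (f_t + (1/2) f_xx) dt + f_x dB_t. Compute partials of f(t, x) = 3*t/2 + x^6/3:
  f_t(t,x)  = 3/2
  f_x(t,x)  = 2*x^5
  f_xx(t,x) = 10*x^4
Assemble drift = f_t + (1/2) f_xx = 5*x^4 + 3/2 and diffusion = f_x = 2*x^5. Substituting x = B_t:
  d(B_t^6/3 + 3*t/2) = (5*B_t^4 + 3/2) dt + (2*B_t^5) dB_t.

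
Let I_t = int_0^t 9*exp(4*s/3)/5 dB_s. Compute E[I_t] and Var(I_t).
E[I_t] = 0; Var(I_t) = 243*exp(8*t/3)/200 - 243/200

The Itô integral of a deterministic integrand f(s) has mean 0 because each increment f(s) * (B_{s+ds} - B_s) has mean 0. By the Itô isometry:
  Var( int_0^t f(s) dB_s ) = E[ (int_0^t f(s) dB_s)^2 ] = int_0^t f(s)^2 ds.
Here f(s) = 9*exp(4*s/3)/5, so f(s)^2 = 81*exp(8*s/3)/25. Integrate:
  int_0^t (81*exp(8*s/3)/25) ds = 243*exp(8*t/3)/200 - 243/200.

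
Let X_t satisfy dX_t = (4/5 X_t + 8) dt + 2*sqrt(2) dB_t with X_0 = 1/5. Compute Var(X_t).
Var(X_t) = 5*exp(8*t/5) - 5

The variance V(t) = Var(X_t) satisfies V'(t) = 2 a V(t) + c^2 with V(0) = 0 (drift coefficient is linear in X, diffusion is constant). With a = 4/5, c = 2*sqrt(2), the solution is
  V(t) = (c^2 / (2 a)) * (exp(2 a t) - 1)
       = ((2*sqrt(2))^2 / (2*(4/5))) * (exp((8/5) t) - 1)
       = 5*exp(8*t/5) - 5.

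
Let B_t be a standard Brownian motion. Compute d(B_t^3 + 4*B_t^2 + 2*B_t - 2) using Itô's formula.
d(B_t^3 + 4*B_t^2 + 2*B_t - 2) = (3*B_t + 4) dt + (3*B_t^2 + 8*B_t + 2) dB_t

Itô's formula for f(B_t) gives d f(B_t) = f'(B_t) dB_t + (1/2) f''(B_t) dt. Compute derivatives of f(x) = x^3 + 4*x^2 + 2*x - 2:
  f'(x)  = 3*x^2 + 8*x + 2
  f''(x) = 6*x + 8
Substitute x = B_t and multiply the f'' term by 1/2:
  drift     = (1/2) * (6*x + 8) evaluated at B_t = 3*B_t + 4
  diffusion = (3*x^2 + 8*x + 2) evaluated at B_t = 3*B_t^2 + 8*B_t + 2
Therefore d(B_t^3 + 4*B_t^2 + 2*B_t - 2) = (3*B_t + 4) dt + (3*B_t^2 + 8*B_t + 2) dB_t.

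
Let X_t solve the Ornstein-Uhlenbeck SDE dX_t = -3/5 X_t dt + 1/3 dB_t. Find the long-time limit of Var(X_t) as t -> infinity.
lim Var(X_t) = 5/54

The OU SDE dX = -theta X dt + sigma dB admits the integrating factor exp(theta t): d(exp(theta t) X_t) = sigma exp(theta t) dB_t. Integrating from 0 to t gives X_t = x_0 * exp(-theta t) + sigma * int_0^t exp(-theta (t-s)) dB_s for any initial x_0. The Itô integral has variance (by the Itô isometry) sigma^2 * int_0^t exp(-2 theta (t - s)) ds = sigma^2 * (1 - exp(-2 theta t)) / (2 theta), independent of x_0.
With theta = 3/5, sigma = 1/3:
  Var(X_t) = (1/3)^2 * (1 - exp(-2*3/5 t)) / (2 * 3/5) = 5/54 - 5*exp(-6*t/5)/54.
As t -> infinity, exp(-2*3/5 t) -> 0, so the stationary variance is sigma^2 / (2 theta) = 5/54.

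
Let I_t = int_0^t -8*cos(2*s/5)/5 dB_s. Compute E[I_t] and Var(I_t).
E[I_t] = 0; Var(I_t) = 32*t/25 + 8*sin(4*t/5)/5

The Itô integral of a deterministic integrand f(s) has mean 0 because each increment f(s) * (B_{s+ds} - B_s) has mean 0. By the Itô isometry:
  Var( int_0^t f(s) dB_s ) = E[ (int_0^t f(s) dB_s)^2 ] = int_0^t f(s)^2 ds.
Here f(s) = -8*cos(2*s/5)/5, so f(s)^2 = 64*cos(2*s/5)^2/25. Integrate:
  int_0^t (64*cos(2*s/5)^2/25) ds = 32*t/25 + 8*sin(4*t/5)/5.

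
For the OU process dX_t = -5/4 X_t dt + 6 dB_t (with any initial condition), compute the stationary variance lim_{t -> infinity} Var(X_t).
lim Var(X_t) = 72/5

The OU SDE dX = -theta X dt + sigma dB admits the integrating factor exp(theta t): d(exp(theta t) X_t) = sigma exp(theta t) dB_t. Integrating from 0 to t gives X_t = x_0 * exp(-theta t) + sigma * int_0^t exp(-theta (t-s)) dB_s for any initial x_0. The Itô integral has variance (by the Itô isometry) sigma^2 * int_0^t exp(-2 theta (t - s)) ds = sigma^2 * (1 - exp(-2 theta t)) / (2 theta), independent of x_0.
With theta = 5/4, sigma = 6:
  Var(X_t) = (6)^2 * (1 - exp(-2*5/4 t)) / (2 * 5/4) = 72/5 - 72*exp(-5*t/2)/5.
As t -> infinity, exp(-2*5/4 t) -> 0, so the stationary variance is sigma^2 / (2 theta) = 72/5.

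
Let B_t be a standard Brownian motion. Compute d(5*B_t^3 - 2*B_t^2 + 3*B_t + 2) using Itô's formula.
d(5*B_t^3 - 2*B_t^2 + 3*B_t + 2) = (15*B_t - 2) dt + (15*B_t^2 - 4*B_t + 3) dB_t

Itô's formula for f(B_t) gives d f(B_t) = f'(B_t) dB_t + (1/2) f''(B_t) dt. Compute derivatives of f(x) = 5*x^3 - 2*x^2 + 3*x + 2:
  f'(x)  = 15*x^2 - 4*x + 3
  f''(x) = 30*x - 4
Substitute x = B_t and multiply the f'' term by 1/2:
  drift     = (1/2) * (30*x - 4) evaluated at B_t = 15*B_t - 2
  diffusion = (15*x^2 - 4*x + 3) evaluated at B_t = 15*B_t^2 - 4*B_t + 3
Therefore d(5*B_t^3 - 2*B_t^2 + 3*B_t + 2) = (15*B_t - 2) dt + (15*B_t^2 - 4*B_t + 3) dB_t.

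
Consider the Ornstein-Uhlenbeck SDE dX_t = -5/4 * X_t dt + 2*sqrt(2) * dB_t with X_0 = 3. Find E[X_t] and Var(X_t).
E[X_t] = 3*exp(-5*t/4); Var(X_t) = 16/5 - 16*exp(-5*t/2)/5

The OU SDE dX = -theta X dt + sigma dB admits the integrating factor exp(theta t): d(exp(theta t) X_t) = sigma exp(theta t) dB_t. Integrating from 0 to t:
  X_t = x_0 * exp(-theta t) + sigma * int_0^t exp(-theta (t-s)) dB_s.
The Itô integral has mean 0 and (by the Itô isometry) variance sigma^2 * int_0^t exp(-2 theta (t - s)) ds = sigma^2 * (1 - exp(-2 theta t)) / (2 theta).
With theta = 5/4, sigma = 2*sqrt(2), x_0 = 3:
  E[X_t] = 3 * exp(-5/4 t) = 3*exp(-5*t/4)
  Var(X_t) = (2*sqrt(2))^2 * (1 - exp(-2*5/4 t)) / (2 * 5/4) = 16/5 - 16*exp(-5*t/2)/5.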